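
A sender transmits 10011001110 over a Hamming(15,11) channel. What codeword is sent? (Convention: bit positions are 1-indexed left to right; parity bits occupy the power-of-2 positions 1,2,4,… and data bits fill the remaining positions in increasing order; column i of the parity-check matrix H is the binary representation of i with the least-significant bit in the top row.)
Codeword c = d · G (mod 2), d = 10011001110:
  c[0] = d·G[:,0] = (10011001110)·(11011010101) mod 2 = 1+0+0+1+1+0+0+0+1+0+0 mod 2 = 0
  c[1] = d·G[:,1] = (10011001110)·(10110110011) mod 2 = 1+0+0+1+0+0+0+0+0+1+0 mod 2 = 1
  c[2] = d·G[:,2] = (10011001110)·(10000000000) mod 2 = 1+0+0+0+0+0+0+0+0+0+0 mod 2 = 1
  c[3] = d·G[:,3] = (10011001110)·(01110001111) mod 2 = 0+0+0+1+0+0+0+1+1+1+0 mod 2 = 0
  c[4] = d·G[:,4] = (10011001110)·(01000000000) mod 2 = 0+0+0+0+0+0+0+0+0+0+0 mod 2 = 0
  c[5] = d·G[:,5] = (10011001110)·(00100000000) mod 2 = 0+0+0+0+0+0+0+0+0+0+0 mod 2 = 0
  c[6] = d·G[:,6] = (10011001110)·(00010000000) mod 2 = 0+0+0+1+0+0+0+0+0+0+0 mod 2 = 1
  c[7] = d·G[:,7] = (10011001110)·(00001111111) mod 2 = 0+0+0+0+1+0+0+1+1+1+0 mod 2 = 0
  c[8] = d·G[:,8] = (10011001110)·(00001000000) mod 2 = 0+0+0+0+1+0+0+0+0+0+0 mod 2 = 1
  c[9] = d·G[:,9] = (10011001110)·(00000100000) mod 2 = 0+0+0+0+0+0+0+0+0+0+0 mod 2 = 0
  c[10] = d·G[:,10] = (10011001110)·(00000010000) mod 2 = 0+0+0+0+0+0+0+0+0+0+0 mod 2 = 0
  c[11] = d·G[:,11] = (10011001110)·(00000001000) mod 2 = 0+0+0+0+0+0+0+1+0+0+0 mod 2 = 1
  c[12] = d·G[:,12] = (10011001110)·(00000000100) mod 2 = 0+0+0+0+0+0+0+0+1+0+0 mod 2 = 1
  c[13] = d·G[:,13] = (10011001110)·(00000000010) mod 2 = 0+0+0+0+0+0+0+0+0+1+0 mod 2 = 1
  c[14] = d·G[:,14] = (10011001110)·(00000000001) mod 2 = 0+0+0+0+0+0+0+0+0+0+0 mod 2 = 0
Codeword = 011000101001110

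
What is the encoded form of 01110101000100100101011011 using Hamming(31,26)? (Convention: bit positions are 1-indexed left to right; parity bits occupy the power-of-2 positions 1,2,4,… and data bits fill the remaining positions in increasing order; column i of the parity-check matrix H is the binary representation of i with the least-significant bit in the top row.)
Codeword c = d · G (mod 2), d = 01110101000100100101011011:
  c[0] = d·G[:,0] = (01110101000100100101011011)·(11011010101101010101010101) mod 2 = 0+1+0+1+0+0+0+0+0+0+0+1+0+0+0+0+0+1+0+1+0+1+0+0+0+1 mod 2 = 1
  c[1] = d·G[:,1] = (01110101000100100101011011)·(10110110011011001100110011) mod 2 = 0+0+1+1+0+1+0+0+0+0+0+0+0+0+0+0+0+1+0+0+0+1+0+0+1+1 mod 2 = 1
  c[2] = d·G[:,2] = (01110101000100100101011011)·(10000000000000000000000000) mod 2 = 0+0+0+0+0+0+0+0+0+0+0+0+0+0+0+0+0+0+0+0+0+0+0+0+0+0 mod 2 = 0
  c[3] = d·G[:,3] = (01110101000100100101011011)·(01110001111000111100001111) mod 2 = 0+1+1+1+0+0+0+1+0+0+0+0+0+0+1+0+0+1+0+0+0+0+1+0+1+1 mod 2 = 1
  c[4] = d·G[:,4] = (01110101000100100101011011)·(01000000000000000000000000) mod 2 = 0+1+0+0+0+0+0+0+0+0+0+0+0+0+0+0+0+0+0+0+0+0+0+0+0+0 mod 2 = 1
  c[5] = d·G[:,5] = (01110101000100100101011011)·(00100000000000000000000000) mod 2 = 0+0+1+0+0+0+0+0+0+0+0+0+0+0+0+0+0+0+0+0+0+0+0+0+0+0 mod 2 = 1
  c[6] = d·G[:,6] = (01110101000100100101011011)·(00010000000000000000000000) mod 2 = 0+0+0+1+0+0+0+0+0+0+0+0+0+0+0+0+0+0+0+0+0+0+0+0+0+0 mod 2 = 1
  c[7] = d·G[:,7] = (01110101000100100101011011)·(00001111111000000011111111) mod 2 = 0+0+0+0+0+1+0+1+0+0+0+0+0+0+0+0+0+0+0+1+0+1+1+0+1+1 mod 2 = 1
  c[8] = d·G[:,8] = (01110101000100100101011011)·(00001000000000000000000000) mod 2 = 0+0+0+0+0+0+0+0+0+0+0+0+0+0+0+0+0+0+0+0+0+0+0+0+0+0 mod 2 = 0
  c[9] = d·G[:,9] = (01110101000100100101011011)·(00000100000000000000000000) mod 2 = 0+0+0+0+0+1+0+0+0+0+0+0+0+0+0+0+0+0+0+0+0+0+0+0+0+0 mod 2 = 1
  c[10] = d·G[:,10] = (01110101000100100101011011)·(00000010000000000000000000) mod 2 = 0+0+0+0+0+0+0+0+0+0+0+0+0+0+0+0+0+0+0+0+0+0+0+0+0+0 mod 2 = 0
  c[11] = d·G[:,11] = (01110101000100100101011011)·(00000001000000000000000000) mod 2 = 0+0+0+0+0+0+0+1+0+0+0+0+0+0+0+0+0+0+0+0+0+0+0+0+0+0 mod 2 = 1
  c[12] = d·G[:,12] = (01110101000100100101011011)·(00000000100000000000000000) mod 2 = 0+0+0+0+0+0+0+0+0+0+0+0+0+0+0+0+0+0+0+0+0+0+0+0+0+0 mod 2 = 0
  c[13] = d·G[:,13] = (01110101000100100101011011)·(00000000010000000000000000) mod 2 = 0+0+0+0+0+0+0+0+0+0+0+0+0+0+0+0+0+0+0+0+0+0+0+0+0+0 mod 2 = 0
  c[14] = d·G[:,14] = (01110101000100100101011011)·(00000000001000000000000000) mod 2 = 0+0+0+0+0+0+0+0+0+0+0+0+0+0+0+0+0+0+0+0+0+0+0+0+0+0 mod 2 = 0
  c[15] = d·G[:,15] = (01110101000100100101011011)·(00000000000111111111111111) mod 2 = 0+0+0+0+0+0+0+0+0+0+0+1+0+0+1+0+0+1+0+1+0+1+1+0+1+1 mod 2 = 0
  c[16] = d·G[:,16] = (01110101000100100101011011)·(00000000000100000000000000) mod 2 = 0+0+0+0+0+0+0+0+0+0+0+1+0+0+0+0+0+0+0+0+0+0+0+0+0+0 mod 2 = 1
  c[17] = d·G[:,17] = (01110101000100100101011011)·(00000000000010000000000000) mod 2 = 0+0+0+0+0+0+0+0+0+0+0+0+0+0+0+0+0+0+0+0+0+0+0+0+0+0 mod 2 = 0
  c[18] = d·G[:,18] = (01110101000100100101011011)·(00000000000001000000000000) mod 2 = 0+0+0+0+0+0+0+0+0+0+0+0+0+0+0+0+0+0+0+0+0+0+0+0+0+0 mod 2 = 0
  c[19] = d·G[:,19] = (01110101000100100101011011)·(00000000000000100000000000) mod 2 = 0+0+0+0+0+0+0+0+0+0+0+0+0+0+1+0+0+0+0+0+0+0+0+0+0+0 mod 2 = 1
  c[20] = d·G[:,20] = (01110101000100100101011011)·(00000000000000010000000000) mod 2 = 0+0+0+0+0+0+0+0+0+0+0+0+0+0+0+0+0+0+0+0+0+0+0+0+0+0 mod 2 = 0
  c[21] = d·G[:,21] = (01110101000100100101011011)·(00000000000000001000000000) mod 2 = 0+0+0+0+0+0+0+0+0+0+0+0+0+0+0+0+0+0+0+0+0+0+0+0+0+0 mod 2 = 0
  c[22] = d·G[:,22] = (01110101000100100101011011)·(00000000000000000100000000) mod 2 = 0+0+0+0+0+0+0+0+0+0+0+0+0+0+0+0+0+1+0+0+0+0+0+0+0+0 mod 2 = 1
  c[23] = d·G[:,23] = (01110101000100100101011011)·(00000000000000000010000000) mod 2 = 0+0+0+0+0+0+0+0+0+0+0+0+0+0+0+0+0+0+0+0+0+0+0+0+0+0 mod 2 = 0
  c[24] = d·G[:,24] = (01110101000100100101011011)·(00000000000000000001000000) mod 2 = 0+0+0+0+0+0+0+0+0+0+0+0+0+0+0+0+0+0+0+1+0+0+0+0+0+0 mod 2 = 1
  c[25] = d·G[:,25] = (01110101000100100101011011)·(00000000000000000000100000) mod 2 = 0+0+0+0+0+0+0+0+0+0+0+0+0+0+0+0+0+0+0+0+0+0+0+0+0+0 mod 2 = 0
  c[26] = d·G[:,26] = (01110101000100100101011011)·(00000000000000000000010000) mod 2 = 0+0+0+0+0+0+0+0+0+0+0+0+0+0+0+0+0+0+0+0+0+1+0+0+0+0 mod 2 = 1
  c[27] = d·G[:,27] = (01110101000100100101011011)·(00000000000000000000001000) mod 2 = 0+0+0+0+0+0+0+0+0+0+0+0+0+0+0+0+0+0+0+0+0+0+1+0+0+0 mod 2 = 1
  c[28] = d·G[:,28] = (01110101000100100101011011)·(00000000000000000000000100) mod 2 = 0+0+0+0+0+0+0+0+0+0+0+0+0+0+0+0+0+0+0+0+0+0+0+0+0+0 mod 2 = 0
  c[29] = d·G[:,29] = (01110101000100100101011011)·(00000000000000000000000010) mod 2 = 0+0+0+0+0+0+0+0+0+0+0+0+0+0+0+0+0+0+0+0+0+0+0+0+1+0 mod 2 = 1
  c[30] = d·G[:,30] = (01110101000100100101011011)·(00000000000000000000000001) mod 2 = 0+0+0+0+0+0+0+0+0+0+0+0+0+0+0+0+0+0+0+0+0+0+0+0+0+1 mod 2 = 1
Codeword = 1101111101010000100100101011011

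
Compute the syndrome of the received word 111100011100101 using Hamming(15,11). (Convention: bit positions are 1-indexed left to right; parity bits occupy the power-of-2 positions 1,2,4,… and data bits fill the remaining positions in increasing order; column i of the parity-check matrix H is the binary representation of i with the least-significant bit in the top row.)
Syndrome s = H · r^T (mod 2), r = 111100011100101:
  s[0] = (101010101010101)·(111100011100101) mod 2 = 1+0+1+0+0+0+0+0+1+0+0+0+1+0+1 mod 2 = 1
  s[1] = (011001100110011)·(111100011100101) mod 2 = 0+1+1+0+0+0+0+0+0+1+0+0+0+0+1 mod 2 = 0
  s[2] = (000111100001111)·(111100011100101) mod 2 = 0+0+0+1+0+0+0+0+0+0+0+0+1+0+1 mod 2 = 1
  s[3] = (000000011111111)·(111100011100101) mod 2 = 0+0+0+0+0+0+0+1+1+1+0+0+1+0+1 mod 2 = 1
Syndrome = 1011
Non-zero syndrome: error at position 13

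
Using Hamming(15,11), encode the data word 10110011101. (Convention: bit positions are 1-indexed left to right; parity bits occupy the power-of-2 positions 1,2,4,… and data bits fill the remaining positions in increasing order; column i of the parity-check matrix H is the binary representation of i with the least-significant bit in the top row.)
Codeword c = d · G (mod 2), d = 10110011101:
  c[0] = d·G[:,0] = (10110011101)·(11011010101) mod 2 = 1+0+0+1+0+0+1+0+1+0+1 mod 2 = 1
  c[1] = d·G[:,1] = (10110011101)·(10110110011) mod 2 = 1+0+1+1+0+0+1+0+0+0+1 mod 2 = 1
  c[2] = d·G[:,2] = (10110011101)·(10000000000) mod 2 = 1+0+0+0+0+0+0+0+0+0+0 mod 2 = 1
  c[3] = d·G[:,3] = (10110011101)·(01110001111) mod 2 = 0+0+1+1+0+0+0+1+1+0+1 mod 2 = 1
  c[4] = d·G[:,4] = (10110011101)·(01000000000) mod 2 = 0+0+0+0+0+0+0+0+0+0+0 mod 2 = 0
  c[5] = d·G[:,5] = (10110011101)·(00100000000) mod 2 = 0+0+1+0+0+0+0+0+0+0+0 mod 2 = 1
  c[6] = d·G[:,6] = (10110011101)·(00010000000) mod 2 = 0+0+0+1+0+0+0+0+0+0+0 mod 2 = 1
  c[7] = d·G[:,7] = (10110011101)·(00001111111) mod 2 = 0+0+0+0+0+0+1+1+1+0+1 mod 2 = 0
  c[8] = d·G[:,8] = (10110011101)·(00001000000) mod 2 = 0+0+0+0+0+0+0+0+0+0+0 mod 2 = 0
  c[9] = d·G[:,9] = (10110011101)·(00000100000) mod 2 = 0+0+0+0+0+0+0+0+0+0+0 mod 2 = 0
  c[10] = d·G[:,10] = (10110011101)·(00000010000) mod 2 = 0+0+0+0+0+0+1+0+0+0+0 mod 2 = 1
  c[11] = d·G[:,11] = (10110011101)·(00000001000) mod 2 = 0+0+0+0+0+0+0+1+0+0+0 mod 2 = 1
  c[12] = d·G[:,12] = (10110011101)·(00000000100) mod 2 = 0+0+0+0+0+0+0+0+1+0+0 mod 2 = 1
  c[13] = d·G[:,13] = (10110011101)·(00000000010) mod 2 = 0+0+0+0+0+0+0+0+0+0+0 mod 2 = 0
  c[14] = d·G[:,14] = (10110011101)·(00000000001) mod 2 = 0+0+0+0+0+0+0+0+0+0+1 mod 2 = 1
Codeword = 111101100011101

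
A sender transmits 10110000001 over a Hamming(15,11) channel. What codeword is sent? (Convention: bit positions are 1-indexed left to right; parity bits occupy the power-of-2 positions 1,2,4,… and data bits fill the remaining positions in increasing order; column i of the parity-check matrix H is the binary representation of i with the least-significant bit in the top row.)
Codeword c = d · G (mod 2), d = 10110000001:
  c[0] = d·G[:,0] = (10110000001)·(11011010101) mod 2 = 1+0+0+1+0+0+0+0+0+0+1 mod 2 = 1
  c[1] = d·G[:,1] = (10110000001)·(10110110011) mod 2 = 1+0+1+1+0+0+0+0+0+0+1 mod 2 = 0
  c[2] = d·G[:,2] = (10110000001)·(10000000000) mod 2 = 1+0+0+0+0+0+0+0+0+0+0 mod 2 = 1
  c[3] = d·G[:,3] = (10110000001)·(01110001111) mod 2 = 0+0+1+1+0+0+0+0+0+0+1 mod 2 = 1
  c[4] = d·G[:,4] = (10110000001)·(01000000000) mod 2 = 0+0+0+0+0+0+0+0+0+0+0 mod 2 = 0
  c[5] = d·G[:,5] = (10110000001)·(00100000000) mod 2 = 0+0+1+0+0+0+0+0+0+0+0 mod 2 = 1
  c[6] = d·G[:,6] = (10110000001)·(00010000000) mod 2 = 0+0+0+1+0+0+0+0+0+0+0 mod 2 = 1
  c[7] = d·G[:,7] = (10110000001)·(00001111111) mod 2 = 0+0+0+0+0+0+0+0+0+0+1 mod 2 = 1
  c[8] = d·G[:,8] = (10110000001)·(00001000000) mod 2 = 0+0+0+0+0+0+0+0+0+0+0 mod 2 = 0
  c[9] = d·G[:,9] = (10110000001)·(00000100000) mod 2 = 0+0+0+0+0+0+0+0+0+0+0 mod 2 = 0
  c[10] = d·G[:,10] = (10110000001)·(00000010000) mod 2 = 0+0+0+0+0+0+0+0+0+0+0 mod 2 = 0
  c[11] = d·G[:,11] = (10110000001)·(00000001000) mod 2 = 0+0+0+0+0+0+0+0+0+0+0 mod 2 = 0
  c[12] = d·G[:,12] = (10110000001)·(00000000100) mod 2 = 0+0+0+0+0+0+0+0+0+0+0 mod 2 = 0
  c[13] = d·G[:,13] = (10110000001)·(00000000010) mod 2 = 0+0+0+0+0+0+0+0+0+0+0 mod 2 = 0
  c[14] = d·G[:,14] = (10110000001)·(00000000001) mod 2 = 0+0+0+0+0+0+0+0+0+0+1 mod 2 = 1
Codeword = 101101110000001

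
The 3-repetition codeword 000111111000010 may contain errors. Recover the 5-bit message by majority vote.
Split into 3-bit blocks and majority-vote each:
  block 1 = 000: 0 ones, 3 zeros → 0
  block 2 = 111: 3 ones, 0 zeros → 1
  block 3 = 111: 3 ones, 0 zeros → 1
  block 4 = 000: 0 ones, 3 zeros → 0
  block 5 = 010: 1 ones, 2 zeros → 0
Decoded = 01100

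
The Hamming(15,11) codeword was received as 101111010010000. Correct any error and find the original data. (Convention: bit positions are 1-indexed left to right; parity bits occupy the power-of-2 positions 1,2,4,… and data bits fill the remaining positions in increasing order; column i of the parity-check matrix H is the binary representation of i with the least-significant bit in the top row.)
Syndrome s = H · r^T (mod 2), r = 101111010010000:
  s[0] = (101010101010101)·(101111010010000) mod 2 = 1+0+1+0+1+0+0+0+0+0+1+0+0+0+0 mod 2 = 0
  s[1] = (011001100110011)·(101111010010000) mod 2 = 0+0+1+0+0+1+0+0+0+0+1+0+0+0+0 mod 2 = 1
  s[2] = (000111100001111)·(101111010010000) mod 2 = 0+0+0+1+1+1+0+0+0+0+0+0+0+0+0 mod 2 = 1
  s[3] = (000000011111111)·(101111010010000) mod 2 = 0+0+0+0+0+0+0+1+0+0+1+0+0+0+0 mod 2 = 0
Syndrome = 0110
Column 6 of H equals this syndrome → error at bit 6 (1-indexed).
Flip bit 6: 101111010010000 → 101110010010000
Extract data bits at positions {3,5,6,7,9,10,11,12,13,14,15}: 11000010000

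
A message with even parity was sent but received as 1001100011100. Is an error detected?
Sum of received bits: 1+0+0+1+1+0+0+0+1+1+1+0+0 = 6; 6 mod 2 = 0. Result is 0 → no error detected.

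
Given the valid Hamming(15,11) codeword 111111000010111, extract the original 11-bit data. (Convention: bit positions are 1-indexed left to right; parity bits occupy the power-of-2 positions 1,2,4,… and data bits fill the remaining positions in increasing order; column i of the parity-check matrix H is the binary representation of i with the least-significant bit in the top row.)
Parity bits occupy power-of-2 positions; data bits are at positions {3,5,6,7,9,10,11,12,13,14,15} (1-indexed).
Extract: c[3]=1 c[5]=1 c[6]=1 c[7]=0 c[9]=0 c[10]=0 c[11]=1 c[12]=0 c[13]=1 c[14]=1 c[15]=1
Data = 11100010111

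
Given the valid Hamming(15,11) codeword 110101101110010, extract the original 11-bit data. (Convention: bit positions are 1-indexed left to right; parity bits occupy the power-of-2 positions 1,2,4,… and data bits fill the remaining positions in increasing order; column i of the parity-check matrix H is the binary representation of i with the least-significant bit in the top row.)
Parity bits occupy power-of-2 positions; data bits are at positions {3,5,6,7,9,10,11,12,13,14,15} (1-indexed).
Extract: c[3]=0 c[5]=0 c[6]=1 c[7]=1 c[9]=1 c[10]=1 c[11]=1 c[12]=0 c[13]=0 c[14]=1 c[15]=0
Data = 00111110010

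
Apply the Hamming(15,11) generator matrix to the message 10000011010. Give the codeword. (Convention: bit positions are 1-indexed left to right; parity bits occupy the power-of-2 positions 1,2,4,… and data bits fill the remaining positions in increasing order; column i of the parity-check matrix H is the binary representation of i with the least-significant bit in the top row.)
Codeword c = d · G (mod 2), d = 10000011010:
  c[0] = d·G[:,0] = (10000011010)·(11011010101) mod 2 = 1+0+0+0+0+0+1+0+0+0+0 mod 2 = 0
  c[1] = d·G[:,1] = (10000011010)·(10110110011) mod 2 = 1+0+0+0+0+0+1+0+0+1+0 mod 2 = 1
  c[2] = d·G[:,2] = (10000011010)·(10000000000) mod 2 = 1+0+0+0+0+0+0+0+0+0+0 mod 2 = 1
  c[3] = d·G[:,3] = (10000011010)·(01110001111) mod 2 = 0+0+0+0+0+0+0+1+0+1+0 mod 2 = 0
  c[4] = d·G[:,4] = (10000011010)·(01000000000) mod 2 = 0+0+0+0+0+0+0+0+0+0+0 mod 2 = 0
  c[5] = d·G[:,5] = (10000011010)·(00100000000) mod 2 = 0+0+0+0+0+0+0+0+0+0+0 mod 2 = 0
  c[6] = d·G[:,6] = (10000011010)·(00010000000) mod 2 = 0+0+0+0+0+0+0+0+0+0+0 mod 2 = 0
  c[7] = d·G[:,7] = (10000011010)·(00001111111) mod 2 = 0+0+0+0+0+0+1+1+0+1+0 mod 2 = 1
  c[8] = d·G[:,8] = (10000011010)·(00001000000) mod 2 = 0+0+0+0+0+0+0+0+0+0+0 mod 2 = 0
  c[9] = d·G[:,9] = (10000011010)·(00000100000) mod 2 = 0+0+0+0+0+0+0+0+0+0+0 mod 2 = 0
  c[10] = d·G[:,10] = (10000011010)·(00000010000) mod 2 = 0+0+0+0+0+0+1+0+0+0+0 mod 2 = 1
  c[11] = d·G[:,11] = (10000011010)·(00000001000) mod 2 = 0+0+0+0+0+0+0+1+0+0+0 mod 2 = 1
  c[12] = d·G[:,12] = (10000011010)·(00000000100) mod 2 = 0+0+0+0+0+0+0+0+0+0+0 mod 2 = 0
  c[13] = d·G[:,13] = (10000011010)·(00000000010) mod 2 = 0+0+0+0+0+0+0+0+0+1+0 mod 2 = 1
  c[14] = d·G[:,14] = (10000011010)·(00000000001) mod 2 = 0+0+0+0+0+0+0+0+0+0+0 mod 2 = 0
Codeword = 011000010011010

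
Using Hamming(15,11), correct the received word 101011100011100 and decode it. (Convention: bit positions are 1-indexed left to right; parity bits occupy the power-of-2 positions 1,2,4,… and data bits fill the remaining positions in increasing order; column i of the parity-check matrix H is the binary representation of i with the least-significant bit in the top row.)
Syndrome s = H · r^T (mod 2), r = 101011100011100:
  s[0] = (101010101010101)·(101011100011100) mod 2 = 1+0+1+0+1+0+1+0+0+0+1+0+1+0+0 mod 2 = 0
  s[1] = (011001100110011)·(101011100011100) mod 2 = 0+0+1+0+0+1+1+0+0+0+1+0+0+0+0 mod 2 = 0
  s[2] = (000111100001111)·(101011100011100) mod 2 = 0+0+0+0+1+1+1+0+0+0+0+1+1+0+0 mod 2 = 1
  s[3] = (000000011111111)·(101011100011100) mod 2 = 0+0+0+0+0+0+0+0+0+0+1+1+1+0+0 mod 2 = 1
Syndrome = 0011
Column 12 of H equals this syndrome → error at bit 12 (1-indexed).
Flip bit 12: 101011100011100 → 101011100010100
Extract data bits at positions {3,5,6,7,9,10,11,12,13,14,15}: 11110010100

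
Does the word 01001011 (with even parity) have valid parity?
Sum of all bits: 0+1+0+0+1+0+1+1 = 4; 4 mod 2 = 0. Result is 0 → valid parity.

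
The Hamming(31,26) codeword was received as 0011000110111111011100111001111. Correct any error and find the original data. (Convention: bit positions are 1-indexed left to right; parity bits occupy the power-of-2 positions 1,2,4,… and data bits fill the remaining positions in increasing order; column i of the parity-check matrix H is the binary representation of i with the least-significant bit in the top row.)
Syndrome s = H · r^T (mod 2), r = 0011000110111111011100111001111:
  s[0] = (1010101010101010101010101010101)·(0011000110111111011100111001111) mod 2 = 0+0+1+0+0+0+0+0+1+0+1+0+1+0+1+0+0+0+1+0+0+0+1+0+1+0+0+0+1+0+1 mod 2 = 0
  s[1] = (0110011001100110011001100110011)·(0011000110111111011100111001111) mod 2 = 0+0+1+0+0+0+0+0+0+0+1+0+0+1+1+0+0+1+1+0+0+0+1+0+0+0+0+0+0+1+1 mod 2 = 1
  s[2] = (0001111000011110000111100001111)·(0011000110111111011100111001111) mod 2 = 0+0+0+1+0+0+0+0+0+0+0+1+1+1+1+0+0+0+0+1+0+0+1+0+0+0+0+1+1+1+1 mod 2 = 1
  s[3] = (0000000111111110000000011111111)·(0011000110111111011100111001111) mod 2 = 0+0+0+0+0+0+0+1+1+0+1+1+1+1+1+0+0+0+0+0+0+0+0+1+1+0+0+1+1+1+1 mod 2 = 1
  s[4] = (0000000000000001111111111111111)·(0011000110111111011100111001111) mod 2 = 0+0+0+0+0+0+0+0+0+0+0+0+0+0+0+1+0+1+1+1+0+0+1+1+1+0+0+1+1+1+1 mod 2 = 1
Syndrome = 01111
Column 30 of H equals this syndrome → error at bit 30 (1-indexed).
Flip bit 30: 0011000110111111011100111001111 → 0011000110111111011100111001101
Extract data bits at positions {3,5,6,7,9,10,11,12,13,14,15,17,18,19,20,21,22,23,24,25,26,27,28,29,30,31}: 10001011111011100111001101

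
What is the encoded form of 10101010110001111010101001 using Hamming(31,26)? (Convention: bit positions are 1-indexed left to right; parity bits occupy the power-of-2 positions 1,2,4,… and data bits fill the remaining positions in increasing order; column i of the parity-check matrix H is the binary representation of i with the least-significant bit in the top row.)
Codeword c = d · G (mod 2), d = 10101010110001111010101001:
  c[0] = d·G[:,0] = (10101010110001111010101001)·(11011010101101010101010101) mod 2 = 1+0+0+0+1+0+1+0+1+0+0+0+0+1+0+1+0+0+0+0+0+0+0+0+0+1 mod 2 = 1
  c[1] = d·G[:,1] = (10101010110001111010101001)·(10110110011011001100110011) mod 2 = 1+0+1+0+0+0+1+0+0+1+0+0+0+1+0+0+1+0+0+0+1+0+0+0+0+1 mod 2 = 0
  c[2] = d·G[:,2] = (10101010110001111010101001)·(10000000000000000000000000) mod 2 = 1+0+0+0+0+0+0+0+0+0+0+0+0+0+0+0+0+0+0+0+0+0+0+0+0+0 mod 2 = 1
  c[3] = d·G[:,3] = (10101010110001111010101001)·(01110001111000111100001111) mod 2 = 0+0+1+0+0+0+0+0+1+1+0+0+0+0+1+1+1+0+0+0+0+0+1+0+0+1 mod 2 = 0
  c[4] = d·G[:,4] = (10101010110001111010101001)·(01000000000000000000000000) mod 2 = 0+0+0+0+0+0+0+0+0+0+0+0+0+0+0+0+0+0+0+0+0+0+0+0+0+0 mod 2 = 0
  c[5] = d·G[:,5] = (10101010110001111010101001)·(00100000000000000000000000) mod 2 = 0+0+1+0+0+0+0+0+0+0+0+0+0+0+0+0+0+0+0+0+0+0+0+0+0+0 mod 2 = 1
  c[6] = d·G[:,6] = (10101010110001111010101001)·(00010000000000000000000000) mod 2 = 0+0+0+0+0+0+0+0+0+0+0+0+0+0+0+0+0+0+0+0+0+0+0+0+0+0 mod 2 = 0
  c[7] = d·G[:,7] = (10101010110001111010101001)·(00001111111000000011111111) mod 2 = 0+0+0+0+1+0+1+0+1+1+0+0+0+0+0+0+0+0+1+0+1+0+1+0+0+1 mod 2 = 0
  c[8] = d·G[:,8] = (10101010110001111010101001)·(00001000000000000000000000) mod 2 = 0+0+0+0+1+0+0+0+0+0+0+0+0+0+0+0+0+0+0+0+0+0+0+0+0+0 mod 2 = 1
  c[9] = d·G[:,9] = (10101010110001111010101001)·(00000100000000000000000000) mod 2 = 0+0+0+0+0+0+0+0+0+0+0+0+0+0+0+0+0+0+0+0+0+0+0+0+0+0 mod 2 = 0
  c[10] = d·G[:,10] = (10101010110001111010101001)·(00000010000000000000000000) mod 2 = 0+0+0+0+0+0+1+0+0+0+0+0+0+0+0+0+0+0+0+0+0+0+0+0+0+0 mod 2 = 1
  c[11] = d·G[:,11] = (10101010110001111010101001)·(00000001000000000000000000) mod 2 = 0+0+0+0+0+0+0+0+0+0+0+0+0+0+0+0+0+0+0+0+0+0+0+0+0+0 mod 2 = 0
  c[12] = d·G[:,12] = (10101010110001111010101001)·(00000000100000000000000000) mod 2 = 0+0+0+0+0+0+0+0+1+0+0+0+0+0+0+0+0+0+0+0+0+0+0+0+0+0 mod 2 = 1
  c[13] = d·G[:,13] = (10101010110001111010101001)·(00000000010000000000000000) mod 2 = 0+0+0+0+0+0+0+0+0+1+0+0+0+0+0+0+0+0+0+0+0+0+0+0+0+0 mod 2 = 1
  c[14] = d·G[:,14] = (10101010110001111010101001)·(00000000001000000000000000) mod 2 = 0+0+0+0+0+0+0+0+0+0+0+0+0+0+0+0+0+0+0+0+0+0+0+0+0+0 mod 2 = 0
  c[15] = d·G[:,15] = (10101010110001111010101001)·(00000000000111111111111111) mod 2 = 0+0+0+0+0+0+0+0+0+0+0+0+0+1+1+1+1+0+1+0+1+0+1+0+0+1 mod 2 = 0
  c[16] = d·G[:,16] = (10101010110001111010101001)·(00000000000100000000000000) mod 2 = 0+0+0+0+0+0+0+0+0+0+0+0+0+0+0+0+0+0+0+0+0+0+0+0+0+0 mod 2 = 0
  c[17] = d·G[:,17] = (10101010110001111010101001)·(00000000000010000000000000) mod 2 = 0+0+0+0+0+0+0+0+0+0+0+0+0+0+0+0+0+0+0+0+0+0+0+0+0+0 mod 2 = 0
  c[18] = d·G[:,18] = (10101010110001111010101001)·(00000000000001000000000000) mod 2 = 0+0+0+0+0+0+0+0+0+0+0+0+0+1+0+0+0+0+0+0+0+0+0+0+0+0 mod 2 = 1
  c[19] = d·G[:,19] = (10101010110001111010101001)·(00000000000000100000000000) mod 2 = 0+0+0+0+0+0+0+0+0+0+0+0+0+0+1+0+0+0+0+0+0+0+0+0+0+0 mod 2 = 1
  c[20] = d·G[:,20] = (10101010110001111010101001)·(00000000000000010000000000) mod 2 = 0+0+0+0+0+0+0+0+0+0+0+0+0+0+0+1+0+0+0+0+0+0+0+0+0+0 mod 2 = 1
  c[21] = d·G[:,21] = (10101010110001111010101001)·(00000000000000001000000000) mod 2 = 0+0+0+0+0+0+0+0+0+0+0+0+0+0+0+0+1+0+0+0+0+0+0+0+0+0 mod 2 = 1
  c[22] = d·G[:,22] = (10101010110001111010101001)·(00000000000000000100000000) mod 2 = 0+0+0+0+0+0+0+0+0+0+0+0+0+0+0+0+0+0+0+0+0+0+0+0+0+0 mod 2 = 0
  c[23] = d·G[:,23] = (10101010110001111010101001)·(00000000000000000010000000) mod 2 = 0+0+0+0+0+0+0+0+0+0+0+0+0+0+0+0+0+0+1+0+0+0+0+0+0+0 mod 2 = 1
  c[24] = d·G[:,24] = (10101010110001111010101001)·(00000000000000000001000000) mod 2 = 0+0+0+0+0+0+0+0+0+0+0+0+0+0+0+0+0+0+0+0+0+0+0+0+0+0 mod 2 = 0
  c[25] = d·G[:,25] = (10101010110001111010101001)·(00000000000000000000100000) mod 2 = 0+0+0+0+0+0+0+0+0+0+0+0+0+0+0+0+0+0+0+0+1+0+0+0+0+0 mod 2 = 1
  c[26] = d·G[:,26] = (10101010110001111010101001)·(00000000000000000000010000) mod 2 = 0+0+0+0+0+0+0+0+0+0+0+0+0+0+0+0+0+0+0+0+0+0+0+0+0+0 mod 2 = 0
  c[27] = d·G[:,27] = (10101010110001111010101001)·(00000000000000000000001000) mod 2 = 0+0+0+0+0+0+0+0+0+0+0+0+0+0+0+0+0+0+0+0+0+0+1+0+0+0 mod 2 = 1
  c[28] = d·G[:,28] = (10101010110001111010101001)·(00000000000000000000000100) mod 2 = 0+0+0+0+0+0+0+0+0+0+0+0+0+0+0+0+0+0+0+0+0+0+0+0+0+0 mod 2 = 0
  c[29] = d·G[:,29] = (10101010110001111010101001)·(00000000000000000000000010) mod 2 = 0+0+0+0+0+0+0+0+0+0+0+0+0+0+0+0+0+0+0+0+0+0+0+0+0+0 mod 2 = 0
  c[30] = d·G[:,30] = (10101010110001111010101001)·(00000000000000000000000001) mod 2 = 0+0+0+0+0+0+0+0+0+0+0+0+0+0+0+0+0+0+0+0+0+0+0+0+0+1 mod 2 = 1
Codeword = 1010010010101100001111010101001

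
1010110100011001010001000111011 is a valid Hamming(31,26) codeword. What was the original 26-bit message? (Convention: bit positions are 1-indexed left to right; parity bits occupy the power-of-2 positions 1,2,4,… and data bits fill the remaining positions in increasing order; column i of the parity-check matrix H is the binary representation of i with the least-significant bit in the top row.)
Parity bits occupy power-of-2 positions; data bits are at positions {3,5,6,7,9,10,11,12,13,14,15,17,18,19,20,21,22,23,24,25,26,27,28,29,30,31} (1-indexed).
Extract: c[3]=1 c[5]=1 c[6]=1 c[7]=0 c[9]=0 c[10]=0 c[11]=0 c[12]=1 c[13]=1 c[14]=0 c[15]=0 c[17]=0 c[18]=1 c[19]=0 c[20]=0 c[21]=0 c[22]=1 c[23]=0 c[24]=0 c[25]=0 c[26]=1 c[27]=1 c[28]=1 c[29]=0 c[30]=1 c[31]=1
Data = 11100001100010001000111011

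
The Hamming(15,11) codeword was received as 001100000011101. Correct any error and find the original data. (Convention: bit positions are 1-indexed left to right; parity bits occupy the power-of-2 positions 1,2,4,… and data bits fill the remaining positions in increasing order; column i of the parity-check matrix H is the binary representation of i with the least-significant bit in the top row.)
Syndrome s = H · r^T (mod 2), r = 001100000011101:
  s[0] = (101010101010101)·(001100000011101) mod 2 = 0+0+1+0+0+0+0+0+0+0+1+0+1+0+1 mod 2 = 0
  s[1] = (011001100110011)·(001100000011101) mod 2 = 0+0+1+0+0+0+0+0+0+0+1+0+0+0+1 mod 2 = 1
  s[2] = (000111100001111)·(001100000011101) mod 2 = 0+0+0+1+0+0+0+0+0+0+0+1+1+0+1 mod 2 = 0
  s[3] = (000000011111111)·(001100000011101) mod 2 = 0+0+0+0+0+0+0+0+0+0+1+1+1+0+1 mod 2 = 0
Syndrome = 0100
Column 2 of H equals this syndrome → error at bit 2 (1-indexed).
Flip bit 2: 001100000011101 → 011100000011101
Extract data bits at positions {3,5,6,7,9,10,11,12,13,14,15}: 10000011101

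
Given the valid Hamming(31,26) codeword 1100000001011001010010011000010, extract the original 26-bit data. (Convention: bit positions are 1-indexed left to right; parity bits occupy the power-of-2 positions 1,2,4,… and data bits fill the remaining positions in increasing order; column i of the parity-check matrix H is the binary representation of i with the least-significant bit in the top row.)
Parity bits occupy power-of-2 positions; data bits are at positions {3,5,6,7,9,10,11,12,13,14,15,17,18,19,20,21,22,23,24,25,26,27,28,29,30,31} (1-indexed).
Extract: c[3]=0 c[5]=0 c[6]=0 c[7]=0 c[9]=0 c[10]=1 c[11]=0 c[12]=1 c[13]=1 c[14]=0 c[15]=0 c[17]=0 c[18]=1 c[19]=0 c[20]=0 c[21]=1 c[22]=0 c[23]=0 c[24]=1 c[25]=1 c[26]=0 c[27]=0 c[28]=0 c[29]=0 c[30]=1 c[31]=0
Data = 00000101100010010011000010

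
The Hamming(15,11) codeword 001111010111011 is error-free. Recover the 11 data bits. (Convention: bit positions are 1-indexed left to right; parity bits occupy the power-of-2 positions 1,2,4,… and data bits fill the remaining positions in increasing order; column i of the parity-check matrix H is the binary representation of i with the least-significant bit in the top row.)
Parity bits occupy power-of-2 positions; data bits are at positions {3,5,6,7,9,10,11,12,13,14,15} (1-indexed).
Extract: c[3]=1 c[5]=1 c[6]=1 c[7]=0 c[9]=0 c[10]=1 c[11]=1 c[12]=1 c[13]=0 c[14]=1 c[15]=1
Data = 11100111011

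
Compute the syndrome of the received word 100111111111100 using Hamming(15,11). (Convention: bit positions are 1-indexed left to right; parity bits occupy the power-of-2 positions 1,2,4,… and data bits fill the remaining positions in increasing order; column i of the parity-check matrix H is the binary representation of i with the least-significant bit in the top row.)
Syndrome s = H · r^T (mod 2), r = 100111111111100:
  s[0] = (101010101010101)·(100111111111100) mod 2 = 1+0+0+0+1+0+1+0+1+0+1+0+1+0+0 mod 2 = 0
  s[1] = (011001100110011)·(100111111111100) mod 2 = 0+0+0+0+0+1+1+0+0+1+1+0+0+0+0 mod 2 = 0
  s[2] = (000111100001111)·(100111111111100) mod 2 = 0+0+0+1+1+1+1+0+0+0+0+1+1+0+0 mod 2 = 0
  s[3] = (000000011111111)·(100111111111100) mod 2 = 0+0+0+0+0+0+0+1+1+1+1+1+1+0+0 mod 2 = 0
Syndrome = 0000
s = 0: no error detected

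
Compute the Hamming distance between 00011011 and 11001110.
XOR = 11010101, count of 1s = 5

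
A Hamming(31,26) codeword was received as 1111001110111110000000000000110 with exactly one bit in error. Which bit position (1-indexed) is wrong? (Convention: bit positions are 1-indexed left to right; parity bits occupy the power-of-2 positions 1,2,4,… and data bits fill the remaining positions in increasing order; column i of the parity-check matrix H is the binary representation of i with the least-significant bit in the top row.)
Syndrome s = H · r^T (mod 2), r = 1111001110111110000000000000110:
  s[0] = (1010101010101010101010101010101)·(1111001110111110000000000000110) mod 2 = 1+0+1+0+0+0+1+0+1+0+1+0+1+0+1+0+0+0+0+0+0+0+0+0+0+0+0+0+1+0+0 mod 2 = 0
  s[1] = (0110011001100110011001100110011)·(1111001110111110000000000000110) mod 2 = 0+1+1+0+0+0+1+0+0+0+1+0+0+1+1+0+0+0+0+0+0+0+0+0+0+0+0+0+0+1+0 mod 2 = 1
  s[2] = (0001111000011110000111100001111)·(1111001110111110000000000000110) mod 2 = 0+0+0+1+0+0+1+0+0+0+0+1+1+1+1+0+0+0+0+0+0+0+0+0+0+0+0+0+1+1+0 mod 2 = 0
  s[3] = (0000000111111110000000011111111)·(1111001110111110000000000000110) mod 2 = 0+0+0+0+0+0+0+1+1+0+1+1+1+1+1+0+0+0+0+0+0+0+0+0+0+0+0+0+1+1+0 mod 2 = 1
  s[4] = (0000000000000001111111111111111)·(1111001110111110000000000000110) mod 2 = 0+0+0+0+0+0+0+0+0+0+0+0+0+0+0+0+0+0+0+0+0+0+0+0+0+0+0+0+1+1+0 mod 2 = 0
Syndrome = 01010
Column i of H is the binary representation of i, so the syndrome is the binary index of the flipped bit.
Read s = 01010 with s[0] as LSB: 0·2^0 + 1·2^1 + 0·2^2 + 1·2^3 + 0·2^4 = 10.
Error is at bit position 10.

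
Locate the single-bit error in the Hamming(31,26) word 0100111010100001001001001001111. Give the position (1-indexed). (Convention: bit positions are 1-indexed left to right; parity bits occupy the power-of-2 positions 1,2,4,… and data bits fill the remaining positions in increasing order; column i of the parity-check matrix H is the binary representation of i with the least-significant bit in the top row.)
Syndrome s = H · r^T (mod 2), r = 0100111010100001001001001001111:
  s[0] = (1010101010101010101010101010101)·(0100111010100001001001001001111) mod 2 = 0+0+0+0+1+0+1+0+1+0+1+0+0+0+0+0+0+0+1+0+0+0+0+0+1+0+0+0+1+0+1 mod 2 = 0
  s[1] = (0110011001100110011001100110011)·(0100111010100001001001001001111) mod 2 = 0+1+0+0+0+1+1+0+0+0+1+0+0+0+0+0+0+0+1+0+0+1+0+0+0+0+0+0+0+1+1 mod 2 = 0
  s[2] = (0001111000011110000111100001111)·(0100111010100001001001001001111) mod 2 = 0+0+0+0+1+1+1+0+0+0+0+0+0+0+0+0+0+0+0+0+0+1+0+0+0+0+0+1+1+1+1 mod 2 = 0
  s[3] = (0000000111111110000000011111111)·(0100111010100001001001001001111) mod 2 = 0+0+0+0+0+0+0+0+1+0+1+0+0+0+0+0+0+0+0+0+0+0+0+0+1+0+0+1+1+1+1 mod 2 = 1
  s[4] = (0000000000000001111111111111111)·(0100111010100001001001001001111) mod 2 = 0+0+0+0+0+0+0+0+0+0+0+0+0+0+0+1+0+0+1+0+0+1+0+0+1+0+0+1+1+1+1 mod 2 = 0
Syndrome = 00010
Column i of H is the binary representation of i, so the syndrome is the binary index of the flipped bit.
Read s = 00010 with s[0] as LSB: 0·2^0 + 0·2^1 + 0·2^2 + 1·2^3 + 0·2^4 = 8.
Error is at bit position 8.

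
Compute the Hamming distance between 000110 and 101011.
XOR = 101101, count of 1s = 4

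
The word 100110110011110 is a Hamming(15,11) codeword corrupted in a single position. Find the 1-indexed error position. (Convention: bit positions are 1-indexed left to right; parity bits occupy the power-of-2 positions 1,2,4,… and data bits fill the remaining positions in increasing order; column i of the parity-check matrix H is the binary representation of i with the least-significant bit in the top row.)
Syndrome s = H · r^T (mod 2), r = 100110110011110:
  s[0] = (101010101010101)·(100110110011110) mod 2 = 1+0+0+0+1+0+1+0+0+0+1+0+1+0+0 mod 2 = 1
  s[1] = (011001100110011)·(100110110011110) mod 2 = 0+0+0+0+0+0+1+0+0+0+1+0+0+1+0 mod 2 = 1
  s[2] = (000111100001111)·(100110110011110) mod 2 = 0+0+0+1+1+0+1+0+0+0+0+1+1+1+0 mod 2 = 0
  s[3] = (000000011111111)·(100110110011110) mod 2 = 0+0+0+0+0+0+0+1+0+0+1+1+1+1+0 mod 2 = 1
Syndrome = 1101
Column i of H is the binary representation of i, so the syndrome is the binary index of the flipped bit.
Read s = 1101 with s[0] as LSB: 1·2^0 + 1·2^1 + 0·2^2 + 1·2^3 = 11.
Error is at bit position 11.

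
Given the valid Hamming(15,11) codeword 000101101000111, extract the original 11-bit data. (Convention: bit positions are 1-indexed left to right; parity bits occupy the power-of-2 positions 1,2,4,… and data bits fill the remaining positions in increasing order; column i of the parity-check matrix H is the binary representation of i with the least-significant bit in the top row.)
Parity bits occupy power-of-2 positions; data bits are at positions {3,5,6,7,9,10,11,12,13,14,15} (1-indexed).
Extract: c[3]=0 c[5]=0 c[6]=1 c[7]=1 c[9]=1 c[10]=0 c[11]=0 c[12]=0 c[13]=1 c[14]=1 c[15]=1
Data = 00111000111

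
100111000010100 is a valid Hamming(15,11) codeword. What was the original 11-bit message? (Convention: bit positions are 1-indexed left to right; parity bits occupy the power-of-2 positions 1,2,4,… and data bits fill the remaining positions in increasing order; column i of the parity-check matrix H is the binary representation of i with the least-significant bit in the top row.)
Parity bits occupy power-of-2 positions; data bits are at positions {3,5,6,7,9,10,11,12,13,14,15} (1-indexed).
Extract: c[3]=0 c[5]=1 c[6]=1 c[7]=0 c[9]=0 c[10]=0 c[11]=1 c[12]=0 c[13]=1 c[14]=0 c[15]=0
Data = 01100010100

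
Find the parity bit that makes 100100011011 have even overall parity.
Sum of data bits: 1+0+0+1+0+0+0+1+1+0+1+1 = 6.
6 mod 2 = 0, so parity bit = 0.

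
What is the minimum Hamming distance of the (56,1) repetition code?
d_min = 56 (the only two codewords are 0…0 and 1…1, differing in all 56 positions).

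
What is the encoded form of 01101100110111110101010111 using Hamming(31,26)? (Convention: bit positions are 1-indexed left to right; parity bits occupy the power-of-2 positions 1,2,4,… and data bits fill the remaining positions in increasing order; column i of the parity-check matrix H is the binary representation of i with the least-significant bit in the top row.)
Codeword c = d · G (mod 2), d = 01101100110111110101010111:
  c[0] = d·G[:,0] = (01101100110111110101010111)·(11011010101101010101010101) mod 2 = 0+1+0+0+1+0+0+0+1+0+0+1+0+1+0+1+0+1+0+1+0+1+0+1+0+1 mod 2 = 1
  c[1] = d·G[:,1] = (01101100110111110101010111)·(10110110011011001100110011) mod 2 = 0+0+1+0+0+1+0+0+0+1+0+0+1+1+0+0+0+1+0+0+0+1+0+0+1+1 mod 2 = 1
  c[2] = d·G[:,2] = (01101100110111110101010111)·(10000000000000000000000000) mod 2 = 0+0+0+0+0+0+0+0+0+0+0+0+0+0+0+0+0+0+0+0+0+0+0+0+0+0 mod 2 = 0
  c[3] = d·G[:,3] = (01101100110111110101010111)·(01110001111000111100001111) mod 2 = 0+1+1+0+0+0+0+0+1+1+0+0+0+0+1+1+0+1+0+0+0+0+0+1+1+1 mod 2 = 0
  c[4] = d·G[:,4] = (01101100110111110101010111)·(01000000000000000000000000) mod 2 = 0+1+0+0+0+0+0+0+0+0+0+0+0+0+0+0+0+0+0+0+0+0+0+0+0+0 mod 2 = 1
  c[5] = d·G[:,5] = (01101100110111110101010111)·(00100000000000000000000000) mod 2 = 0+0+1+0+0+0+0+0+0+0+0+0+0+0+0+0+0+0+0+0+0+0+0+0+0+0 mod 2 = 1
  c[6] = d·G[:,6] = (01101100110111110101010111)·(00010000000000000000000000) mod 2 = 0+0+0+0+0+0+0+0+0+0+0+0+0+0+0+0+0+0+0+0+0+0+0+0+0+0 mod 2 = 0
  c[7] = d·G[:,7] = (01101100110111110101010111)·(00001111111000000011111111) mod 2 = 0+0+0+0+1+1+0+0+1+1+0+0+0+0+0+0+0+0+0+1+0+1+0+1+1+1 mod 2 = 1
  c[8] = d·G[:,8] = (01101100110111110101010111)·(00001000000000000000000000) mod 2 = 0+0+0+0+1+0+0+0+0+0+0+0+0+0+0+0+0+0+0+0+0+0+0+0+0+0 mod 2 = 1
  c[9] = d·G[:,9] = (01101100110111110101010111)·(00000100000000000000000000) mod 2 = 0+0+0+0+0+1+0+0+0+0+0+0+0+0+0+0+0+0+0+0+0+0+0+0+0+0 mod 2 = 1
  c[10] = d·G[:,10] = (01101100110111110101010111)·(00000010000000000000000000) mod 2 = 0+0+0+0+0+0+0+0+0+0+0+0+0+0+0+0+0+0+0+0+0+0+0+0+0+0 mod 2 = 0
  c[11] = d·G[:,11] = (01101100110111110101010111)·(00000001000000000000000000) mod 2 = 0+0+0+0+0+0+0+0+0+0+0+0+0+0+0+0+0+0+0+0+0+0+0+0+0+0 mod 2 = 0
  c[12] = d·G[:,12] = (01101100110111110101010111)·(00000000100000000000000000) mod 2 = 0+0+0+0+0+0+0+0+1+0+0+0+0+0+0+0+0+0+0+0+0+0+0+0+0+0 mod 2 = 1
  c[13] = d·G[:,13] = (01101100110111110101010111)·(00000000010000000000000000) mod 2 = 0+0+0+0+0+0+0+0+0+1+0+0+0+0+0+0+0+0+0+0+0+0+0+0+0+0 mod 2 = 1
  c[14] = d·G[:,14] = (01101100110111110101010111)·(00000000001000000000000000) mod 2 = 0+0+0+0+0+0+0+0+0+0+0+0+0+0+0+0+0+0+0+0+0+0+0+0+0+0 mod 2 = 0
  c[15] = d·G[:,15] = (01101100110111110101010111)·(00000000000111111111111111) mod 2 = 0+0+0+0+0+0+0+0+0+0+0+1+1+1+1+1+0+1+0+1+0+1+0+1+1+1 mod 2 = 1
  c[16] = d·G[:,16] = (01101100110111110101010111)·(00000000000100000000000000) mod 2 = 0+0+0+0+0+0+0+0+0+0+0+1+0+0+0+0+0+0+0+0+0+0+0+0+0+0 mod 2 = 1
  c[17] = d·G[:,17] = (01101100110111110101010111)·(00000000000010000000000000) mod 2 = 0+0+0+0+0+0+0+0+0+0+0+0+1+0+0+0+0+0+0+0+0+0+0+0+0+0 mod 2 = 1
  c[18] = d·G[:,18] = (01101100110111110101010111)·(00000000000001000000000000) mod 2 = 0+0+0+0+0+0+0+0+0+0+0+0+0+1+0+0+0+0+0+0+0+0+0+0+0+0 mod 2 = 1
  c[19] = d·G[:,19] = (01101100110111110101010111)·(00000000000000100000000000) mod 2 = 0+0+0+0+0+0+0+0+0+0+0+0+0+0+1+0+0+0+0+0+0+0+0+0+0+0 mod 2 = 1
  c[20] = d·G[:,20] = (01101100110111110101010111)·(00000000000000010000000000) mod 2 = 0+0+0+0+0+0+0+0+0+0+0+0+0+0+0+1+0+0+0+0+0+0+0+0+0+0 mod 2 = 1
  c[21] = d·G[:,21] = (01101100110111110101010111)·(00000000000000001000000000) mod 2 = 0+0+0+0+0+0+0+0+0+0+0+0+0+0+0+0+0+0+0+0+0+0+0+0+0+0 mod 2 = 0
  c[22] = d·G[:,22] = (01101100110111110101010111)·(00000000000000000100000000) mod 2 = 0+0+0+0+0+0+0+0+0+0+0+0+0+0+0+0+0+1+0+0+0+0+0+0+0+0 mod 2 = 1
  c[23] = d·G[:,23] = (01101100110111110101010111)·(00000000000000000010000000) mod 2 = 0+0+0+0+0+0+0+0+0+0+0+0+0+0+0+0+0+0+0+0+0+0+0+0+0+0 mod 2 = 0
  c[24] = d·G[:,24] = (01101100110111110101010111)·(00000000000000000001000000) mod 2 = 0+0+0+0+0+0+0+0+0+0+0+0+0+0+0+0+0+0+0+1+0+0+0+0+0+0 mod 2 = 1
  c[25] = d·G[:,25] = (01101100110111110101010111)·(00000000000000000000100000) mod 2 = 0+0+0+0+0+0+0+0+0+0+0+0+0+0+0+0+0+0+0+0+0+0+0+0+0+0 mod 2 = 0
  c[26] = d·G[:,26] = (01101100110111110101010111)·(00000000000000000000010000) mod 2 = 0+0+0+0+0+0+0+0+0+0+0+0+0+0+0+0+0+0+0+0+0+1+0+0+0+0 mod 2 = 1
  c[27] = d·G[:,27] = (01101100110111110101010111)·(00000000000000000000001000) mod 2 = 0+0+0+0+0+0+0+0+0+0+0+0+0+0+0+0+0+0+0+0+0+0+0+0+0+0 mod 2 = 0
  c[28] = d·G[:,28] = (01101100110111110101010111)·(00000000000000000000000100) mod 2 = 0+0+0+0+0+0+0+0+0+0+0+0+0+0+0+0+0+0+0+0+0+0+0+1+0+0 mod 2 = 1
  c[29] = d·G[:,29] = (01101100110111110101010111)·(00000000000000000000000010) mod 2 = 0+0+0+0+0+0+0+0+0+0+0+0+0+0+0+0+0+0+0+0+0+0+0+0+1+0 mod 2 = 1
  c[30] = d·G[:,30] = (01101100110111110101010111)·(00000000000000000000000001) mod 2 = 0+0+0+0+0+0+0+0+0+0+0+0+0+0+0+0+0+0+0+0+0+0+0+0+0+1 mod 2 = 1
Codeword = 1100110111001101111110101010111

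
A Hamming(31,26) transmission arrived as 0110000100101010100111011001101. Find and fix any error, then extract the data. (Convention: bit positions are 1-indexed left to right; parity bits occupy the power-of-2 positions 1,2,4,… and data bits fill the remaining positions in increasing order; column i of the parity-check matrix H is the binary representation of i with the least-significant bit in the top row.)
Syndrome s = H · r^T (mod 2), r = 0110000100101010100111011001101:
  s[0] = (1010101010101010101010101010101)·(0110000100101010100111011001101) mod 2 = 0+0+1+0+0+0+0+0+0+0+1+0+1+0+1+0+1+0+0+0+1+0+0+0+1+0+0+0+1+0+1 mod 2 = 1
  s[1] = (0110011001100110011001100110011)·(0110000100101010100111011001101) mod 2 = 0+1+1+0+0+0+0+0+0+0+1+0+0+0+1+0+0+0+0+0+0+1+0+0+0+0+0+0+0+0+1 mod 2 = 0
  s[2] = (0001111000011110000111100001111)·(0110000100101010100111011001101) mod 2 = 0+0+0+0+0+0+0+0+0+0+0+0+1+0+1+0+0+0+0+1+1+1+0+0+0+0+0+1+1+0+1 mod 2 = 0
  s[3] = (0000000111111110000000011111111)·(0110000100101010100111011001101) mod 2 = 0+0+0+0+0+0+0+1+0+0+1+0+1+0+1+0+0+0+0+0+0+0+0+1+1+0+0+1+1+0+1 mod 2 = 1
  s[4] = (0000000000000001111111111111111)·(0110000100101010100111011001101) mod 2 = 0+0+0+0+0+0+0+0+0+0+0+0+0+0+0+0+1+0+0+1+1+1+0+1+1+0+0+1+1+0+1 mod 2 = 1
Syndrome = 10011
Column 25 of H equals this syndrome → error at bit 25 (1-indexed).
Flip bit 25: 0110000100101010100111011001101 → 0110000100101010100111010001101
Extract data bits at positions {3,5,6,7,9,10,11,12,13,14,15,17,18,19,20,21,22,23,24,25,26,27,28,29,30,31}: 10000010101100111010001101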